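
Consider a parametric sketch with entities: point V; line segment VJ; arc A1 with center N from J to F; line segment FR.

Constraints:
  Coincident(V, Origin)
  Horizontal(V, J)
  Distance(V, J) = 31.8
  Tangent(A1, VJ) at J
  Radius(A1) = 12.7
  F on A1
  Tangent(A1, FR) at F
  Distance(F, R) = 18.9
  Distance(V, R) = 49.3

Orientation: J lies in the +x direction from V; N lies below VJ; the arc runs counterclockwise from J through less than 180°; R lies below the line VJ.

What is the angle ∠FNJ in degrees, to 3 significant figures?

130°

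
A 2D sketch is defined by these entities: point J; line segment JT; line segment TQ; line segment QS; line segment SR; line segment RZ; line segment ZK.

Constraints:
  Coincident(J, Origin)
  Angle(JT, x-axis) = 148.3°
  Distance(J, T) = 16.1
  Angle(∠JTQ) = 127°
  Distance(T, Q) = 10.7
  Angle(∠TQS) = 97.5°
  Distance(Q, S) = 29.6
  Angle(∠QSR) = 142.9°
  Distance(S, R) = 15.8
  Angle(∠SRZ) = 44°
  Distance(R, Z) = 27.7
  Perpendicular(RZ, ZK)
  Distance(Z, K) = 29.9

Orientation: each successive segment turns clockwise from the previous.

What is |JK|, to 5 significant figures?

38.732

J is at the origin; JT runs at 148.3° with length 16.1, so T = (-13.698, 8.4601). ∠JTQ = 127.0° gives TQ at 95.300° from the x-axis; with |TQ| = 10.7, Q = (-14.686, 19.114). ∠TQS = 97.5° gives QS at 12.800° from the x-axis; with |QS| = 29.6, S = (14.178, 25.672). ∠QSR = 142.9° gives SR at -24.300° from the x-axis; with |SR| = 15.8, R = (28.578, 19.170). ∠SRZ = 44.0° gives RZ at -160.30° from the x-axis; with |RZ| = 27.7, Z = (2.4994, 9.8327). RZ is perpendicular to ZK, so ZK runs at 109.70°; with |ZK| = 29.9, K = (-7.5797, 37.983). Then |JK| = |K − J| = 38.732.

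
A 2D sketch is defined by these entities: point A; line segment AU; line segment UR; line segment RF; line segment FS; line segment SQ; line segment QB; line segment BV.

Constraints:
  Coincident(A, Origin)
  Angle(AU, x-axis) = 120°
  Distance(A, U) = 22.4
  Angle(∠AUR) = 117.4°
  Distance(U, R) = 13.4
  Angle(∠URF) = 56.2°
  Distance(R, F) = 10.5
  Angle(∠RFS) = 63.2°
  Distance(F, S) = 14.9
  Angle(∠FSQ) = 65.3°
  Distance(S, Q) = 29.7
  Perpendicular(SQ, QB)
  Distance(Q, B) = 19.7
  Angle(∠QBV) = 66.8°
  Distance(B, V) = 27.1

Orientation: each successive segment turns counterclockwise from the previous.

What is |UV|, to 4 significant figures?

7.215

A is at the origin; AU runs at 120.0° with length 22.4, so U = (-11.20, 19.40). ∠AUR = 117.4° gives UR at -177.4° from the x-axis; with |UR| = 13.4, R = (-24.59, 18.79). ∠URF = 56.2° gives RF at -53.60° from the x-axis; with |RF| = 10.5, F = (-18.36, 10.34). ∠RFS = 63.2° gives FS at 63.20° from the x-axis; with |FS| = 14.9, S = (-11.64, 23.64). ∠FSQ = 65.3° gives SQ at 177.9° from the x-axis; with |SQ| = 29.7, Q = (-41.32, 24.73). SQ is perpendicular to QB, so QB runs at -92.10°; with |QB| = 19.7, B = (-42.04, 5.041). ∠QBV = 66.8° gives BV at 21.10° from the x-axis; with |BV| = 27.1, V = (-16.76, 14.80). Then |UV| = |V − U| = 7.215.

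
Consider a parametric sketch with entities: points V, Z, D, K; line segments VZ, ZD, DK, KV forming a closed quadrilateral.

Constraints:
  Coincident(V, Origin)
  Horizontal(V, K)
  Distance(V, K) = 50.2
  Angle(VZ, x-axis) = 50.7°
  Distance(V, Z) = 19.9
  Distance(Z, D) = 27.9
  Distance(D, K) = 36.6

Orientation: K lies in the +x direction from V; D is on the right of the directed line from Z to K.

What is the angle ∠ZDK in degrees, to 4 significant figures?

76.77°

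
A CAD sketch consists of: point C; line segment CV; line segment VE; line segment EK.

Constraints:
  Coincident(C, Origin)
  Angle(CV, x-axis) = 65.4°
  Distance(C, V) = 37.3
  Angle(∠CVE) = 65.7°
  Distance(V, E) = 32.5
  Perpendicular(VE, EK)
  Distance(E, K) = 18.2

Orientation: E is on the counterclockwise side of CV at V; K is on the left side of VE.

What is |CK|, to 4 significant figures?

23.32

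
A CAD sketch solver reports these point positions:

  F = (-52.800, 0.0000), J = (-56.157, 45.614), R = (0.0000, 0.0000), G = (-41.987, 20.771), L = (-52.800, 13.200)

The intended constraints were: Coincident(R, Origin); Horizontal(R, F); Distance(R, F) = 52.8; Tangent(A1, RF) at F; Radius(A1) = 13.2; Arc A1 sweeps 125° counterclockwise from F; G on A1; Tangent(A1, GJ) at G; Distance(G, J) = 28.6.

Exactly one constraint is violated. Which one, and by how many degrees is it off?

Tangent(A1, GJ) at G — off by 5.30°.

R = (0.00, 0.00) ✓; R.y = 0.00, F.y = 0.00 ✓; |RF| = 52.80 ✓; ∠(LF, FR) = 90.00° ✓; |LF| = 13.20 ✓; bearing(L→G) − bearing(L→F) = 125.0° ✓; |LG| = 13.20 ✓; ∠(LG, GJ) = 95.30° ✗; |GJ| = 28.60 ✓.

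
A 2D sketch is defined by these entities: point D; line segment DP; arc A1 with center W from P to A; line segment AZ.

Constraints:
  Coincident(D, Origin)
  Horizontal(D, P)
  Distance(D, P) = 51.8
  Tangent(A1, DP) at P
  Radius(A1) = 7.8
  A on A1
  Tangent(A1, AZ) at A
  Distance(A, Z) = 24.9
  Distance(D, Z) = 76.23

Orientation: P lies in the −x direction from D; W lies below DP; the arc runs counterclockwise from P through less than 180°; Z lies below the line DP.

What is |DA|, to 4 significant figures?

58.30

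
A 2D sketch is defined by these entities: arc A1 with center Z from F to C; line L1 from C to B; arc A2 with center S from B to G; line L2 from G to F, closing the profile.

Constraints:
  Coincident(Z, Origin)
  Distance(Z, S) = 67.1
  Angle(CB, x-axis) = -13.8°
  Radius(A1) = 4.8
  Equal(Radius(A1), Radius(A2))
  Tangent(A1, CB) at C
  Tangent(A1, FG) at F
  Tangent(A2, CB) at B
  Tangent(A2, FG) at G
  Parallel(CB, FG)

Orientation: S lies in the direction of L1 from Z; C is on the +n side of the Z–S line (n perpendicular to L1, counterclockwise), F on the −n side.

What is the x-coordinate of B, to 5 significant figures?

66.308

The slot axis is L1's direction at -13.8°, so u = (cos -13.8°, sin -13.8°) = (0.97113, -0.23853) and n = (−sin -13.8°, cos -13.8°) = (0.23853, 0.97113). Z is at the origin and S lies 67.1 along u from Z, so S = 67.1·u = (65.163, -16.006). Tangency of A1 to both parallel lines with radius 4.8 puts C and F at Z ± 4.8·n: C = (1.1450, 4.6614), F = (-1.1450, -4.6614). Equal radii place B and G the same way about S: B = S + 4.8·n = (66.308, -11.344), G = S − 4.8·n = (64.018, -20.667). So B.x = 66.308.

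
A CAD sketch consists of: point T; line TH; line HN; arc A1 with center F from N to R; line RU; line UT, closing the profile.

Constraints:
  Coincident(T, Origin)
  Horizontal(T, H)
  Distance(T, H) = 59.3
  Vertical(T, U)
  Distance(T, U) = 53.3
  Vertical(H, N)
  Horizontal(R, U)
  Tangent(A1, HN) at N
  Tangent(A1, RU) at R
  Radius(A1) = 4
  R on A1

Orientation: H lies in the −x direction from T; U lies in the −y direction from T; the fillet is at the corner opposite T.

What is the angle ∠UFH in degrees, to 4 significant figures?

98.78°

T is at the origin; T and H share the same y with |TH| = 59.3 and H on the −x side, so H = (-59.30, 0.000). T and U share the same x with |TU| = 53.3 and U on the −y side, so U = (0.000, -53.30). The virtual corner opposite T is at (-59.30, -53.30). Since A1 is tangent to HN there, FN ⟂ HN and the tangent condition forces FR to be normal to RU, with radius 4.0, so the center F sits 4.0 in from both sides at F = (-55.30, -49.30). Then cos ∠UFH = FU·FH / (|FU||FH|), giving 98.78°.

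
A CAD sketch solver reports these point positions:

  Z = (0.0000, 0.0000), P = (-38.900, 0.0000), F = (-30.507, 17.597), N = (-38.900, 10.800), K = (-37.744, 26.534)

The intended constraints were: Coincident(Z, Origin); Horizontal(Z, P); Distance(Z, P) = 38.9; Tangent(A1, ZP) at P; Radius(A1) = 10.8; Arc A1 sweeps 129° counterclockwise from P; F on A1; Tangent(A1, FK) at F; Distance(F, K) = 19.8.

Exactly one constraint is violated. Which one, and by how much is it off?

Distance(F, K) = 19.8 — off by 8.30.

Z = (0.00, 0.00) ✓; Z.y = 0.00, P.y = 0.00 ✓; |ZP| = 38.90 ✓; ∠(NP, PZ) = 90.00° ✓; |NP| = 10.80 ✓; bearing(N→F) − bearing(N→P) = 129.0° ✓; |NF| = 10.80 ✓; ∠(NF, FK) = 90.00° ✓; |FK| = 11.50 ✗.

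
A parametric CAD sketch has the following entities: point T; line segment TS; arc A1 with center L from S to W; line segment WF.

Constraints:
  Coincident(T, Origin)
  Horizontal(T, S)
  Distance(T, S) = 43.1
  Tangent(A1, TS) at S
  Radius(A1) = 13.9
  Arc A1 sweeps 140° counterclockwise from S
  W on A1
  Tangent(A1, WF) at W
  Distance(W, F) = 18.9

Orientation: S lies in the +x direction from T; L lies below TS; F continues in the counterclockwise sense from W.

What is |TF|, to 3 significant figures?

60.9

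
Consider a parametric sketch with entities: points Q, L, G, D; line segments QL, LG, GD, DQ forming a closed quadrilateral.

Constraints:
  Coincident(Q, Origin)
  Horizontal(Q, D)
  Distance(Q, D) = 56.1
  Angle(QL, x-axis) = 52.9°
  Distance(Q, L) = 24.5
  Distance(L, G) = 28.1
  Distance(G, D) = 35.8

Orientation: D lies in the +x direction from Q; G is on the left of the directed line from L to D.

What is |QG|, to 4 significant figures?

51.19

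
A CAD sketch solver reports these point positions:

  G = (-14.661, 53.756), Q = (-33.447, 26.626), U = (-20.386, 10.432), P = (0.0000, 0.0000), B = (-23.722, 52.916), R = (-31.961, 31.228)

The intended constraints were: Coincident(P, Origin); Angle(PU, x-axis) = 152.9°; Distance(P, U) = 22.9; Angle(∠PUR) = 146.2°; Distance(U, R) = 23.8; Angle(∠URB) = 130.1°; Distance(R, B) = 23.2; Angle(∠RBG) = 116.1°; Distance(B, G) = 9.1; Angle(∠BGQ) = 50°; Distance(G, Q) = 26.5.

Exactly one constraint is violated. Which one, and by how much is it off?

Distance(G, Q) = 26.5 — off by 6.50.

P = (0.00, 0.00) ✓; PU at 152.9° ✓; |PU| = 22.90 ✓; ∠PUR = 146.2° ✓; |UR| = 23.80 ✓; ∠URB = 130.1° ✓; |RB| = 23.20 ✓; ∠RBG = 116.1° ✓; |BG| = 9.100 ✓; ∠BGQ = 50.00° ✓; |GQ| = 33.00 ✗.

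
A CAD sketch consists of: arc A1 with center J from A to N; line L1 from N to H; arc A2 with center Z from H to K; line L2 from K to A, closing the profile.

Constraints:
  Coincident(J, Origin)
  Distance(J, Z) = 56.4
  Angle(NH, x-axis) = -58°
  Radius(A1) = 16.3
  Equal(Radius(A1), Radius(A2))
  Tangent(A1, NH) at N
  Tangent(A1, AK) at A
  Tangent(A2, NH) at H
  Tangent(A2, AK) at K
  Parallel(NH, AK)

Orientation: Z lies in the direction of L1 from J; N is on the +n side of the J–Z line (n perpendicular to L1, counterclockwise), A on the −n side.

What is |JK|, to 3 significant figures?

58.7

The slot axis is L1's direction at -58.0°, so u = (cos -58.0°, sin -58.0°) = (0.530, -0.848) and n = (−sin -58.0°, cos -58.0°) = (0.848, 0.530). J is at the origin and Z lies 56.4 along u from J, so Z = 56.4·u = (29.9, -47.8). Tangency of A1 to both parallel lines with radius 16.3 puts N and A at J ± 16.3·n: N = (13.8, 8.64), A = (-13.8, -8.64). Equal radii place H and K the same way about Z: H = Z + 16.3·n = (43.7, -39.2), K = Z − 16.3·n = (16.1, -56.5). Then |JK| = |K − J| = 58.7.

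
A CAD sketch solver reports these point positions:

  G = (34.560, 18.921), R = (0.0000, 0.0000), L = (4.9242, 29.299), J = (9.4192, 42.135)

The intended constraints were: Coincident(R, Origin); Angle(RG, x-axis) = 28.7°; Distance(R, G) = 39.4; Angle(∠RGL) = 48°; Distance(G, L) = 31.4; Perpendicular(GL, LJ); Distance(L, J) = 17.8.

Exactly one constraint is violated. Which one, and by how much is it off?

Distance(L, J) = 17.8 — off by 4.20.

R = (0.00, 0.00) ✓; RG at 28.70° ✓; |RG| = 39.40 ✓; ∠RGL = 48.00° ✓; |GL| = 31.40 ✓; ∠(GL, LJ) = 90.00° ✓; |LJ| = 13.60 ✗.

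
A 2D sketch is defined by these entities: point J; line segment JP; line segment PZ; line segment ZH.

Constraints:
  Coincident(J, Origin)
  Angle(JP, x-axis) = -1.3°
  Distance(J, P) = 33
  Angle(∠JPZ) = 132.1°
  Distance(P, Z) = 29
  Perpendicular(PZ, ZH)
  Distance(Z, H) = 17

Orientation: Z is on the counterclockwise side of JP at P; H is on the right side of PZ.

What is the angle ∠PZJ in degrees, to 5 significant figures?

25.591°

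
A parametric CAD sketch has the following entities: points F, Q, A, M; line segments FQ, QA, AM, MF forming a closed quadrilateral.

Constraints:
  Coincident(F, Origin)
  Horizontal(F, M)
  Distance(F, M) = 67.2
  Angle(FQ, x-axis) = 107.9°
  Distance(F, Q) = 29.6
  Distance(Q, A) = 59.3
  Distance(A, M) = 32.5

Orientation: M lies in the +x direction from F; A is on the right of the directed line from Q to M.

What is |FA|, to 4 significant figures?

37.63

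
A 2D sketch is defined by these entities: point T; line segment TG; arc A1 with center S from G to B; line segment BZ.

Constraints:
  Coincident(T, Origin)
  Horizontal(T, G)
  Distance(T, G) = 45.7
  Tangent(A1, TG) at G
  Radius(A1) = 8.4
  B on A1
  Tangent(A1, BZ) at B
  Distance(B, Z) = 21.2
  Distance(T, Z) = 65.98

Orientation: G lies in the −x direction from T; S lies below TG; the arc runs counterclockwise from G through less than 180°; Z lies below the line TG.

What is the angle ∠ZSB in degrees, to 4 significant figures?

68.39°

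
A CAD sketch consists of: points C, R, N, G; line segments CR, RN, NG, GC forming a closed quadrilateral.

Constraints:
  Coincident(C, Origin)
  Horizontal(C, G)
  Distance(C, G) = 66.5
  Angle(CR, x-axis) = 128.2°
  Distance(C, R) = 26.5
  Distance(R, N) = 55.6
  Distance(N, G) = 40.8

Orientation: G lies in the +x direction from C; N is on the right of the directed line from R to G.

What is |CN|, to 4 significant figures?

30.66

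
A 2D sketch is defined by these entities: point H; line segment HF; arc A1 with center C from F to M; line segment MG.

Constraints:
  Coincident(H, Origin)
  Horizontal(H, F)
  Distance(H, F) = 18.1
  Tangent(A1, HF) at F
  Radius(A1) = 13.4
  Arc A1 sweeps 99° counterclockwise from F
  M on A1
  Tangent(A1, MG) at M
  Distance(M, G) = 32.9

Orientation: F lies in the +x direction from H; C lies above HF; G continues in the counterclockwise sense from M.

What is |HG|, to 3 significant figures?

54.7

On A1, F sits at bearing -90° from C; a 99° counterclockwise sweep puts M at bearing 9°, so M = C + 13.4·(cos 9°, sin 9°) = (31.3, 15.5). A1 meets MG tangentially, so CM is at right angles to MG, so MG runs along (−sin 9°, cos 9°); with |MG| = 32.9, G = (26.2, 48.0). Then |HG| = |G − H| = 54.7.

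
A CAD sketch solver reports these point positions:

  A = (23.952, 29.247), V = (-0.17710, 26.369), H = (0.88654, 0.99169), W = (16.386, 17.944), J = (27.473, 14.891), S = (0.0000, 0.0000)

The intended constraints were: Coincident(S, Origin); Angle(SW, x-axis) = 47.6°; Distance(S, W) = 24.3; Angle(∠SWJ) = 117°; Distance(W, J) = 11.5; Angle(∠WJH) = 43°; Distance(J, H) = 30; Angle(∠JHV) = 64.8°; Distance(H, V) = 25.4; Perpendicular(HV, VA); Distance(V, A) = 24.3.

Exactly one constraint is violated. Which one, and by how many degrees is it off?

Perpendicular(HV, VA) — off by 4.40°.

S = (0.00, 0.00) ✓; SW at 47.60° ✓; |SW| = 24.30 ✓; ∠SWJ = 117.0° ✓; |WJ| = 11.50 ✓; ∠WJH = 43.00° ✓; |JH| = 30.00 ✓; ∠JHV = 64.80° ✓; |HV| = 25.40 ✓; ∠(HV, VA) = 85.60° ✗; |VA| = 24.30 ✓.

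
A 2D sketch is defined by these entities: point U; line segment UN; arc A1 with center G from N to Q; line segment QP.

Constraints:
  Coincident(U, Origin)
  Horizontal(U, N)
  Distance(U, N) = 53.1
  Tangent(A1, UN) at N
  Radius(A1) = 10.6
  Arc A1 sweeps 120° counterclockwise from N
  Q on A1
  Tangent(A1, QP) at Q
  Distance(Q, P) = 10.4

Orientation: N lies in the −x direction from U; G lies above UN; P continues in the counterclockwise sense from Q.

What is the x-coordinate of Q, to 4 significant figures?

-43.92

U is at the origin; U and N share the same y with |UN| = 53.1 and N on the −x side, so N = (-53.10, 0.000). A1 meets UN tangentially, so GN is at right angles to UN, so G = N + (0, 10.6) = (-53.10, 10.60). On A1, N sits at bearing -90° from G; a 120° counterclockwise sweep puts Q at bearing 30°, so Q = G + 10.6·(cos 30°, sin 30°) = (-43.92, 15.90). So Q.x = -43.92.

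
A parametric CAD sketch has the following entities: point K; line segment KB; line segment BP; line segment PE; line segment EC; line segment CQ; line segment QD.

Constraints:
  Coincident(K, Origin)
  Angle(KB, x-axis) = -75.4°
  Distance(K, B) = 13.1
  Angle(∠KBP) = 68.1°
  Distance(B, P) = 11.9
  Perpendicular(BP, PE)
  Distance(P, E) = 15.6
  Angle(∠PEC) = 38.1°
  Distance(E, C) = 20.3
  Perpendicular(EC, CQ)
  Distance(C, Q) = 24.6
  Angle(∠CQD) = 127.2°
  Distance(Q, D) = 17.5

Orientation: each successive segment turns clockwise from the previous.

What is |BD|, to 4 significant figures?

37.35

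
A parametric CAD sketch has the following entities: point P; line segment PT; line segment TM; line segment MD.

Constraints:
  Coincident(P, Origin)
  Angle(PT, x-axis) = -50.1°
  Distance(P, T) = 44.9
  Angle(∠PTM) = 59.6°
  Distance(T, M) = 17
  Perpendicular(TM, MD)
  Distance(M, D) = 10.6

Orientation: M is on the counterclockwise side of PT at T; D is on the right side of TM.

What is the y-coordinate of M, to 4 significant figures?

-18.44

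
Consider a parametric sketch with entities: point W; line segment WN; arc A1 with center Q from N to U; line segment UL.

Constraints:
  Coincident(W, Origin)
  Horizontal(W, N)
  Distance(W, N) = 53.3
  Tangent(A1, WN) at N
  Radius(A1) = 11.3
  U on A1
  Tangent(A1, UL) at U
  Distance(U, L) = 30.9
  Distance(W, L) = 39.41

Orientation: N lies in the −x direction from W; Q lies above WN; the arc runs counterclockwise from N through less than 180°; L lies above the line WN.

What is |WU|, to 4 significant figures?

44.41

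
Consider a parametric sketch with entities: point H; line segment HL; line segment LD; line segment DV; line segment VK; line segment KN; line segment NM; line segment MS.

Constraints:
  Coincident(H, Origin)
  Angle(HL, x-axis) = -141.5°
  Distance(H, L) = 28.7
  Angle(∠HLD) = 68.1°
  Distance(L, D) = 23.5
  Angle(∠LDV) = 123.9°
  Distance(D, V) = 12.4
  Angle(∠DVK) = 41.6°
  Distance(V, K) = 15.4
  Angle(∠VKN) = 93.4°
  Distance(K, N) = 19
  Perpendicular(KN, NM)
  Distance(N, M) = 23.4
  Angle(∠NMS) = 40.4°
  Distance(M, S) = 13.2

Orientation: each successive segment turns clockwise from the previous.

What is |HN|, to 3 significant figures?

39.7

H is at the origin; HL runs at -141.5° with length 28.7, so L = (-22.5, -17.9). ∠HLD = 68.1° gives LD at 107° from the x-axis; with |LD| = 23.5, D = (-29.2, 4.65). ∠LDV = 123.9° gives DV at 50.5° from the x-axis; with |DV| = 12.4, V = (-21.3, 14.2). ∠DVK = 41.6° gives VK at -87.9° from the x-axis; with |VK| = 15.4, K = (-20.7, -1.17). ∠VKN = 93.4° gives KN at -174° from the x-axis; with |KN| = 19.0, N = (-39.6, -2.99). Then |HN| = |N − H| = 39.7.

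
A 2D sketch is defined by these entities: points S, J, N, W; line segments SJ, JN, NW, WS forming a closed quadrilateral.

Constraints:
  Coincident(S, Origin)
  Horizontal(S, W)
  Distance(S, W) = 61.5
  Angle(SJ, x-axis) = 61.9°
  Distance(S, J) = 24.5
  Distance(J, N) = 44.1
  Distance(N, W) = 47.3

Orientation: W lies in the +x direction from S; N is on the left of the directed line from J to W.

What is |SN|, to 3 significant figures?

66.6

S is at the origin; S and W share the same y with |SW| = 61.5 and W in +x, so W = (61.5, 0). SJ runs at 61.9° with |SJ| = 24.5, so J = (11.5, 21.6). N is determined by |JN| = 44.1 and |NW| = 47.3 together: it lies at the intersection of circle(J, 44.1) and circle(W, 47.3). With |JW| = 54.4, the foot of the radical line on JW is 24.5 from J and the perpendicular offset is √(44.1² − 24.5²) = 36.6. Taking the left-of-JW solution: N = (48.6, 45.5).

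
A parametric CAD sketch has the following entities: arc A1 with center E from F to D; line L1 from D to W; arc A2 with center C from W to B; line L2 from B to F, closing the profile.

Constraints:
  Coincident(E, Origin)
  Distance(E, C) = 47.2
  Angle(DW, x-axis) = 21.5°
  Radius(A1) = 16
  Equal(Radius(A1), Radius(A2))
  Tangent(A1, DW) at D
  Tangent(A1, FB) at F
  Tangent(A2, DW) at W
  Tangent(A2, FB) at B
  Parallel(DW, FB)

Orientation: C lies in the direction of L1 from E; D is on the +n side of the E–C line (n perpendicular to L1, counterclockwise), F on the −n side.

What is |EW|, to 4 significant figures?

49.84

The slot axis is L1's direction at 21.5°, so u = (cos 21.5°, sin 21.5°) = (0.9304, 0.3665) and n = (−sin 21.5°, cos 21.5°) = (-0.3665, 0.9304). E is at the origin and C lies 47.2 along u from E, so C = 47.2·u = (43.92, 17.30). Tangency of A1 to both parallel lines with radius 16.0 puts D and F at E ± 16.0·n: D = (-5.864, 14.89), F = (5.864, -14.89). Equal radii place W and B the same way about C: W = C + 16.0·n = (38.05, 32.19), B = C − 16.0·n = (49.78, 2.412). Then |EW| = |W − E| = 49.84.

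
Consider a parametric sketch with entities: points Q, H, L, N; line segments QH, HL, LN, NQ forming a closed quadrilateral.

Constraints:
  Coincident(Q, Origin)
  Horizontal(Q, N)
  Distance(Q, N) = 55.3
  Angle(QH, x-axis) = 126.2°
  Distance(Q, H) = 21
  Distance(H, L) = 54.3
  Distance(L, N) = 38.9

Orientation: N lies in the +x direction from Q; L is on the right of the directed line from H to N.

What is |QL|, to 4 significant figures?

33.49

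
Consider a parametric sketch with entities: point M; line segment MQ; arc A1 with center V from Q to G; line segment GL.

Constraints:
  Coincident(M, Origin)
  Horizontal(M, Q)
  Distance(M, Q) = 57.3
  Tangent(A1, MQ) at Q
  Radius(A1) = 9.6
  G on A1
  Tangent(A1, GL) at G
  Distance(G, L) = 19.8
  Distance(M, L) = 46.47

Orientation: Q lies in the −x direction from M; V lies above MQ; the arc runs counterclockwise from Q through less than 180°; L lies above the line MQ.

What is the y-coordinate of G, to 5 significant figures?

5.4939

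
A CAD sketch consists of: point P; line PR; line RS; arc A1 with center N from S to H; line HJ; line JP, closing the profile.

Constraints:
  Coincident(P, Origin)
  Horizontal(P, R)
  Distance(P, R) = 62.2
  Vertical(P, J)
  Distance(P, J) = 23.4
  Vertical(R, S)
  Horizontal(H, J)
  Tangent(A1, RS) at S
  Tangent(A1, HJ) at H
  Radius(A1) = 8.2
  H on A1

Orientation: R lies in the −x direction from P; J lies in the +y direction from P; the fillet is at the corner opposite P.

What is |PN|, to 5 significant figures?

56.098

P is at the origin; P and R share the same y with |PR| = 62.2 and R on the −x side, so R = (-62.200, 0.0000). P and J share the same x with |PJ| = 23.4 and J on the +y side, so J = (0.0000, 23.400). The virtual corner opposite P is at (-62.200, 23.400). Since A1 is tangent to RS there, NS ⟂ RS and A1 meets HJ tangentially, so NH is at right angles to HJ, with radius 8.2, so the center N sits 8.2 in from both sides at N = (-54.000, 15.200). Then |PN| = |N − P| = 56.098.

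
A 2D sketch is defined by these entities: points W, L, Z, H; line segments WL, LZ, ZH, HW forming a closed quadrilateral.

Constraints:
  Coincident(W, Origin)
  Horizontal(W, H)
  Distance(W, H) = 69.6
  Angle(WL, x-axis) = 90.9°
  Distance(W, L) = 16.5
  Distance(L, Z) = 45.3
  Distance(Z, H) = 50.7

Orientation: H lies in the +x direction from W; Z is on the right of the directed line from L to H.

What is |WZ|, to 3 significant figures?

32.3

W is at the origin; WH is horizontal with |WH| = 69.6 and H in +x, so H = (69.6, 0). WL runs at 90.9° with |WL| = 16.5, so L = (-0.259, 16.5). Z is determined by |LZ| = 45.3 and |ZH| = 50.7 together: it lies at the intersection of circle(L, 45.3) and circle(H, 50.7). With |LH| = 71.8, the foot of the radical line on LH is 32.3 from L and the perpendicular offset is √(45.3² − 32.3²) = 31.8. Taking the right-of-LH solution: Z = (23.9, -21.9).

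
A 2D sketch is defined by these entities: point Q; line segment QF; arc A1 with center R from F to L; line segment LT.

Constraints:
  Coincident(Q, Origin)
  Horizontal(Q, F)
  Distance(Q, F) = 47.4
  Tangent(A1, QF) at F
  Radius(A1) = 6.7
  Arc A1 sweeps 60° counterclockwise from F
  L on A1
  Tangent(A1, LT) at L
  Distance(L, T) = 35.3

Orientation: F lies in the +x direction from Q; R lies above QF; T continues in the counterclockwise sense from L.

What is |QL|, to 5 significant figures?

53.308

Since A1 is tangent to QF there, RF ⟂ QF, so R = F + (0, 6.7) = (47.400, 6.7000). On A1, F sits at bearing -90° from R; a 60° counterclockwise sweep puts L at bearing -30°, so L = R + 6.7·(cos -30°, sin -30°) = (53.202, 3.3500). Then |QL| = |L − Q| = 53.308.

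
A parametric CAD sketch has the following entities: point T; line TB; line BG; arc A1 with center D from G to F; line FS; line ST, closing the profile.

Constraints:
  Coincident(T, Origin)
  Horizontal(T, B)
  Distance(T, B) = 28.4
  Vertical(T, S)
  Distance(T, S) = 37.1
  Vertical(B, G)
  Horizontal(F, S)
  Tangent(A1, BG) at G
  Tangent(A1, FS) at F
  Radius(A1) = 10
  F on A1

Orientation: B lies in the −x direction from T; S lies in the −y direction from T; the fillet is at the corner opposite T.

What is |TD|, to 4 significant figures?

32.76

T is at the origin; TB is horizontal with |TB| = 28.4 and B on the −x side, so B = (-28.40, 0.000). TS is vertical with |TS| = 37.1 and S on the −y side, so S = (0.000, -37.10). The virtual corner opposite T is at (-28.40, -37.10). Since A1 is tangent to BG there, DG ⟂ BG and A1 meets FS tangentially, so DF is at right angles to FS, with radius 10.0, so the center D sits 10.0 in from both sides at D = (-18.40, -27.10). Then |TD| = |D − T| = 32.76.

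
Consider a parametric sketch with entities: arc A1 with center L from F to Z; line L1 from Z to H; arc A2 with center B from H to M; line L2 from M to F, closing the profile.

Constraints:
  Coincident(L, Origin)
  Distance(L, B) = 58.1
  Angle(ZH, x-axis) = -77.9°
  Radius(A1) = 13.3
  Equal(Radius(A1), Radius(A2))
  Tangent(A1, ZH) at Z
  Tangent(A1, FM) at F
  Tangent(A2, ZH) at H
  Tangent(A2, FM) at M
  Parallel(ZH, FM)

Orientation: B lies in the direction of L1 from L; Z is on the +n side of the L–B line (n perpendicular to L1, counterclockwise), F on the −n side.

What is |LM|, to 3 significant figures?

59.6

The slot axis is L1's direction at -77.9°, so u = (cos -77.9°, sin -77.9°) = (0.210, -0.978) and n = (−sin -77.9°, cos -77.9°) = (0.978, 0.210). L is at the origin and B lies 58.1 along u from L, so B = 58.1·u = (12.2, -56.8). Tangency of A1 to both parallel lines with radius 13.3 puts Z and F at L ± 13.3·n: Z = (13.0, 2.79), F = (-13.0, -2.79). Equal radii place H and M the same way about B: H = B + 13.3·n = (25.2, -54.0), M = B − 13.3·n = (-0.826, -59.6). Then |LM| = |M − L| = 59.6.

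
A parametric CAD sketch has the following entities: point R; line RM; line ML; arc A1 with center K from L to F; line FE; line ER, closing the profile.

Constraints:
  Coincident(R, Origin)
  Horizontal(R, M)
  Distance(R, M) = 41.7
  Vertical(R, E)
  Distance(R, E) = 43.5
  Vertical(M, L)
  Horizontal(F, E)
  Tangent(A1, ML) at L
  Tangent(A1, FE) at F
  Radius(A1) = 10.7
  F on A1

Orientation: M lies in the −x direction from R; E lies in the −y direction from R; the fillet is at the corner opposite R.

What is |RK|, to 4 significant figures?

45.13

RE is vertical with |RE| = 43.5 and E on the −y side, so E = (0.000, -43.50). The virtual corner opposite R is at (-41.70, -43.50). Tangency of A1 to ML means the radius KL is perpendicular to ML and the tangent condition forces KF to be normal to FE, with radius 10.7, so the center K sits 10.7 in from both sides at K = (-31.00, -32.80). Then |RK| = |K − R| = 45.13.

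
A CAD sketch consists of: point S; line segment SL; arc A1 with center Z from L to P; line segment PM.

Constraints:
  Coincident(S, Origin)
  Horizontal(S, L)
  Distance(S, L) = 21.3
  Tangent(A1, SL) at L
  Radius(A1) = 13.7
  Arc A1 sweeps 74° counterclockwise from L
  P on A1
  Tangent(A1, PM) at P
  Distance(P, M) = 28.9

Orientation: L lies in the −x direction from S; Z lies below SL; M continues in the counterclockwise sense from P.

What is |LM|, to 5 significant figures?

43.224

On A1, L sits at bearing 90° from Z; a 74° counterclockwise sweep puts P at bearing 164°, so P = Z + 13.7·(cos 164°, sin 164°) = (-34.469, -9.9238). Since A1 is tangent to PM there, ZP ⟂ PM, so PM runs along (−sin 164°, cos 164°); with |PM| = 28.9, M = (-42.435, -37.704). Then |LM| = |M − L| = 43.224.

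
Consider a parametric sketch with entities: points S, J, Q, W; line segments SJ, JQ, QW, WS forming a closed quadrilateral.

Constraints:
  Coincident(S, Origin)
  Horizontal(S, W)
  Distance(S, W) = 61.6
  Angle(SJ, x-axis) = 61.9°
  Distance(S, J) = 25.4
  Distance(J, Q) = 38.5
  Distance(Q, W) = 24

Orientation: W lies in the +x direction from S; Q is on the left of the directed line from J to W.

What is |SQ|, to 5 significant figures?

54.740

Checks: |JQ| = 38.50 ✓; |QW| = 24.00 ✓.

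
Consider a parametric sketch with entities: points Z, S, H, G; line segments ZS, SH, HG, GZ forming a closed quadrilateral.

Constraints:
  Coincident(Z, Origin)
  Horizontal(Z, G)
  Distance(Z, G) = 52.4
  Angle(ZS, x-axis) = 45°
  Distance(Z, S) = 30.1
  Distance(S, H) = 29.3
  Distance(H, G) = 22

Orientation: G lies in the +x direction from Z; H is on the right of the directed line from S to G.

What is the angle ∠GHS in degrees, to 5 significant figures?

93.501°

Checks: Z.y = 0.00, G.y = 0.00 ✓; |SH| = 29.30 ✓; |HG| = 22.00 ✓.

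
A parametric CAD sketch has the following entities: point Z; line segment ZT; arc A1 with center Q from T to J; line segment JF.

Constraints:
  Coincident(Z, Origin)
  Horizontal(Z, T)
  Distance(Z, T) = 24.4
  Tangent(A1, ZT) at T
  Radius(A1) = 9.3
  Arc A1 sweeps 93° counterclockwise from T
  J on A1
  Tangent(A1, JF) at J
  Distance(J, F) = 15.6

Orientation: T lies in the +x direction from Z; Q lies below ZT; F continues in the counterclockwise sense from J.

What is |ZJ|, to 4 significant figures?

18.00

Z is at the origin; Z and T share the same y with |ZT| = 24.4 and T on the +x side, so T = (24.40, 0.000). Since A1 is tangent to ZT there, QT ⟂ ZT, so Q = T + (0, -9.3) = (24.40, -9.300). On A1, T sits at bearing 90° from Q; a 93° counterclockwise sweep puts J at bearing 183°, so J = Q + 9.3·(cos 183°, sin 183°) = (15.11, -9.787). Then |ZJ| = |J − Z| = 18.00.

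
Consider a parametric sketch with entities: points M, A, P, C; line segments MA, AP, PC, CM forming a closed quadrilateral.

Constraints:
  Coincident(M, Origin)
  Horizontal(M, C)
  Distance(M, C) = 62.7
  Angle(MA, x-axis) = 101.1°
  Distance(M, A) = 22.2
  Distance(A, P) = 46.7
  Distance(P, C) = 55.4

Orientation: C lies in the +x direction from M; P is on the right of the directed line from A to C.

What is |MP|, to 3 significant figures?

25.0

Checks: |AP| = 46.70 ✓; |PC| = 55.40 ✓.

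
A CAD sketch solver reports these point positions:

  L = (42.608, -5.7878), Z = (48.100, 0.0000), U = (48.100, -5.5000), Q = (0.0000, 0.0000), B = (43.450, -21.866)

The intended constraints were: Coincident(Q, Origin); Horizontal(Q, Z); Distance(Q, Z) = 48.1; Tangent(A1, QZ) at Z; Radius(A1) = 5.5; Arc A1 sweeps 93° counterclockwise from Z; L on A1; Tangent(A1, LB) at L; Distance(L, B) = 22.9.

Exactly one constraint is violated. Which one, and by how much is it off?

Distance(L, B) = 22.9 — off by 6.80.

Q = (0.00, 0.00) ✓; Q.y = 0.00, Z.y = 0.00 ✓; |QZ| = 48.10 ✓; ∠(UZ, ZQ) = 90.00° ✓; |UZ| = 5.500 ✓; bearing(U→L) − bearing(U→Z) = 93.00° ✓; |UL| = 5.500 ✓; ∠(UL, LB) = 90.00° ✓; |LB| = 16.10 ✗.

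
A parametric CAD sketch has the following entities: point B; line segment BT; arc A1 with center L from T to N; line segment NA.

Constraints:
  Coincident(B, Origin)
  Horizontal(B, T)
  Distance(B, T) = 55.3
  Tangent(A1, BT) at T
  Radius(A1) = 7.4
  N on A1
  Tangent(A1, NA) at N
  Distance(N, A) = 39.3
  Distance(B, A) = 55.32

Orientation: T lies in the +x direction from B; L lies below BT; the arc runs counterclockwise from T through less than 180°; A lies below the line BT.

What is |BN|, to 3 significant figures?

48.6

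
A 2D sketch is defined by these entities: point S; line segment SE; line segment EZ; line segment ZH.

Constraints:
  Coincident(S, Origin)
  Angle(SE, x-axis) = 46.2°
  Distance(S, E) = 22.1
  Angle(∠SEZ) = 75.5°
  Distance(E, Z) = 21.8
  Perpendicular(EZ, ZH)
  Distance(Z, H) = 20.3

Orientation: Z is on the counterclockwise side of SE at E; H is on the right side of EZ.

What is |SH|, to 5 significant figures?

44.757

S is at the origin; SE runs at 46.2° with length 22.1, so E = 22.1·(cos 46.2°, sin 46.2°) = (15.296, 15.951). ∠SEZ = 75.5°, so EZ runs at 46.2° + (180° − 75.5°) = 150.70° from the x-axis; with |EZ| = 21.8, Z = E + 21.8·(cos 150.70°, sin 150.70°) = (-3.7147, 26.619). EZ ⟂ ZH; with |ZH| = 20.3 on the right of EZ, H = Z + 20.3·(0.48938, 0.87207) = (6.2197, 44.322). Then |SH| = |H − S| = 44.757.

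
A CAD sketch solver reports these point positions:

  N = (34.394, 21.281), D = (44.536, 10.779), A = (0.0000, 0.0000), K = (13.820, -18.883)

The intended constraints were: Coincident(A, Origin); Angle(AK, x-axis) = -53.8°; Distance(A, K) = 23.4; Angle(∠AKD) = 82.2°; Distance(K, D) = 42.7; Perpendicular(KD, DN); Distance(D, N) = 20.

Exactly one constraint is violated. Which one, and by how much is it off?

Distance(D, N) = 20 — off by 5.40.

A = (0.00, 0.00) ✓; AK at -53.80° ✓; |AK| = 23.40 ✓; ∠AKD = 82.20° ✓; |KD| = 42.70 ✓; ∠(KD, DN) = 90.00° ✓; |DN| = 14.60 ✗.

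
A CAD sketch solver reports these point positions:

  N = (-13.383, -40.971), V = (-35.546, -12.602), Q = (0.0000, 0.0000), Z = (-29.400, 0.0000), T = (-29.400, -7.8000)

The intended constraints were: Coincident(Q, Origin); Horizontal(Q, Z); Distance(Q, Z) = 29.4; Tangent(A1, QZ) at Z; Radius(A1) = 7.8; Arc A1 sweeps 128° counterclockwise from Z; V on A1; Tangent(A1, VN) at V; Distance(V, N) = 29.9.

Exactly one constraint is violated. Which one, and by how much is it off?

Distance(V, N) = 29.9 — off by 6.10.

Q = (0.00, 0.00) ✓; Q.y = 0.00, Z.y = 0.00 ✓; |QZ| = 29.40 ✓; ∠(TZ, ZQ) = 90.00° ✓; |TZ| = 7.800 ✓; bearing(T→V) − bearing(T→Z) = 128.0° ✓; |TV| = 7.800 ✓; ∠(TV, VN) = 90.00° ✓; |VN| = 36.00 ✗.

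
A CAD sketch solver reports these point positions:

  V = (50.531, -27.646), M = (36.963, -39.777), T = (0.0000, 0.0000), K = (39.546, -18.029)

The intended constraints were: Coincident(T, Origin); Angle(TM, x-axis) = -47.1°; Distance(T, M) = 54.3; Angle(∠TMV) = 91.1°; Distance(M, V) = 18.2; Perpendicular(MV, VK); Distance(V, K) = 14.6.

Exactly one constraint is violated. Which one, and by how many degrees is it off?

Perpendicular(MV, VK) — off by 7.00°.

T = (0.00, 0.00) ✓; TM at -47.10° ✓; |TM| = 54.30 ✓; ∠TMV = 91.10° ✓; |MV| = 18.20 ✓; ∠(MV, VK) = 97.00° ✗; |VK| = 14.60 ✓.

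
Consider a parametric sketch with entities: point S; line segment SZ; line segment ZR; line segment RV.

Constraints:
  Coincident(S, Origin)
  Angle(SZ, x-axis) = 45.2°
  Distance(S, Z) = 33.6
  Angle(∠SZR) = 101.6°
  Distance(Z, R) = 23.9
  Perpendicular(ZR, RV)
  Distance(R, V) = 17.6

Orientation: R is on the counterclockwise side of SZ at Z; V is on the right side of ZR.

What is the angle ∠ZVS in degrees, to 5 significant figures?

22.379°

∠SZR = 101.6°, so ZR runs at 45.2° + (180° − 101.6°) = 123.60° from the x-axis; with |ZR| = 23.9, R = Z + 23.9·(cos 123.60°, sin 123.60°) = (10.450, 43.748). ZR is perpendicular to RV; with |RV| = 17.6 on the right of ZR, V = R + 17.6·(0.83292, 0.55339) = (25.109, 53.488). Then cos ∠ZVS = VZ·VS / (|VZ||VS|), giving 22.379°.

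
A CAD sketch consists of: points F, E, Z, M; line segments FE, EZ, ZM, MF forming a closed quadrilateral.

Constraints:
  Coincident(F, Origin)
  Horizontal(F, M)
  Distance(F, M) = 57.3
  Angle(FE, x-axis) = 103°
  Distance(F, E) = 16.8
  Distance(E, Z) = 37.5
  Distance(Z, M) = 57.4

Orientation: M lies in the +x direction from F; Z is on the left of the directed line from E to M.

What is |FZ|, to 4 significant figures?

49.21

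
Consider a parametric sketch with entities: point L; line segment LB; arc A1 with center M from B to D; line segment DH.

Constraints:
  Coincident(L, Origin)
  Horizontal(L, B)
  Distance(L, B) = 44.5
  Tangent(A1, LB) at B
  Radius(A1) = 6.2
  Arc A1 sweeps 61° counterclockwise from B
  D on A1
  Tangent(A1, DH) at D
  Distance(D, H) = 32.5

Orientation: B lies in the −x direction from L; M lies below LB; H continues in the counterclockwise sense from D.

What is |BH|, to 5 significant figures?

38.057

L is at the origin; L and B share the same y with |LB| = 44.5 and B on the −x side, so B = (-44.500, 0.0000). The tangent condition forces MB to be normal to LB, so M = B + (0, -6.2) = (-44.500, -6.2000). On A1, B sits at bearing 90° from M; a 61° counterclockwise sweep puts D at bearing 151°, so D = M + 6.2·(cos 151°, sin 151°) = (-49.923, -3.1942). A1 meets DH tangentially, so MD is at right angles to DH, so DH runs along (−sin 151°, cos 151°); with |DH| = 32.5, H = (-65.679, -31.619). Then |BH| = |H − B| = 38.057.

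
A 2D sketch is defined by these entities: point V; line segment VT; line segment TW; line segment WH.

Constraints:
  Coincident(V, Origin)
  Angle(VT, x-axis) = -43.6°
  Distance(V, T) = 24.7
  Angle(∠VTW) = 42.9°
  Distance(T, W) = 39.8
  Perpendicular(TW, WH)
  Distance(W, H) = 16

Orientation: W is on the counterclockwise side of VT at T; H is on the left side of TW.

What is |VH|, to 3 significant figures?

21.7

V is at the origin; VT runs at -43.6° with length 24.7, so T = 24.7·(cos -43.6°, sin -43.6°) = (17.9, -17.0). ∠VTW = 42.9°, so TW runs at -43.6° + (180° − 42.9°) = 93.5° from the x-axis; with |TW| = 39.8, W = T + 39.8·(cos 93.5°, sin 93.5°) = (15.5, 22.7). The perpendicularity gives WH at right angles to TW; with |WH| = 16.0 on the left of TW, H = W + 16.0·(-0.998, -0.0610) = (-0.513, 21.7). Then |VH| = |H − V| = 21.7.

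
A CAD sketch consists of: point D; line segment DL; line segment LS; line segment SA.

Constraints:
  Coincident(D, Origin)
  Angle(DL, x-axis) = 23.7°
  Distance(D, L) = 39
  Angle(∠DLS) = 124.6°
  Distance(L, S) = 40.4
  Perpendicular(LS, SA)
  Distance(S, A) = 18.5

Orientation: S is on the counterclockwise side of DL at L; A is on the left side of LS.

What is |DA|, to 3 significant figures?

64.0

D is at the origin; DL runs at 23.7° with length 39.0, so L = 39.0·(cos 23.7°, sin 23.7°) = (35.7, 15.7). ∠DLS = 124.6°, so LS runs at 23.7° + (180° − 124.6°) = 79.1° from the x-axis; with |LS| = 40.4, S = L + 40.4·(cos 79.1°, sin 79.1°) = (43.4, 55.3). LS is perpendicular to SA; with |SA| = 18.5 on the left of LS, A = S + 18.5·(-0.982, 0.189) = (25.2, 58.8). Then |DA| = |A − D| = 64.0.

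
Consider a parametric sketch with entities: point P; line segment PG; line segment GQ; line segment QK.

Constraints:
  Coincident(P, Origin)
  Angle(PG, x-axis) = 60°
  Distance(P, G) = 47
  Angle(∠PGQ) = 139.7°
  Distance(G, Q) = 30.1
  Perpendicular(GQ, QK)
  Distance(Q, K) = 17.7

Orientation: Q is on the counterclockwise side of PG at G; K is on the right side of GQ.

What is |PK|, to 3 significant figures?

81.6

P is at the origin; PG runs at 60.0° with length 47.0, so G = 47.0·(cos 60.0°, sin 60.0°) = (23.5, 40.7). ∠PGQ = 139.7°, so GQ runs at 60.0° + (180° − 139.7°) = 100° from the x-axis; with |GQ| = 30.1, Q = G + 30.1·(cos 100°, sin 100°) = (18.1, 70.3). GQ ⟂ QK; with |QK| = 17.7 on the right of GQ, K = Q + 17.7·(0.984, 0.179) = (35.5, 73.5). Then |PK| = |K − P| = 81.6.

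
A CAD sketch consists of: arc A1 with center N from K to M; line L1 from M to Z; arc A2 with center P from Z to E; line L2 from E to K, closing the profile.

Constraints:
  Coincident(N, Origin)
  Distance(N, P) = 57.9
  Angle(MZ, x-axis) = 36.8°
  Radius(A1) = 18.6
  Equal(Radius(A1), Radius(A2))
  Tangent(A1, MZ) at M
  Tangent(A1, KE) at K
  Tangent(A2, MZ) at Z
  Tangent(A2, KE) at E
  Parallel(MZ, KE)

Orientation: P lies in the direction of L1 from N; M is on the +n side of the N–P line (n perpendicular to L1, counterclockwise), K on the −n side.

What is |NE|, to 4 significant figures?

60.81

Tangency of A1 to both parallel lines with radius 18.6 puts M and K at N ± 18.6·n: M = (-11.14, 14.89), K = (11.14, -14.89). Equal radii place Z and E the same way about P: Z = P + 18.6·n = (35.22, 49.58), E = P − 18.6·n = (57.50, 19.79). Then |NE| = |E − N| = 60.81.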